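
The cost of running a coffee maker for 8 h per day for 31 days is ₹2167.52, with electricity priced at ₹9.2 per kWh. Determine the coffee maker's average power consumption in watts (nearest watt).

950 W

Energy = ₹2167.52 ÷ ₹9.2/kWh = 235.6 kWh
Runtime = 8 h/day × 31 days = 248 h
Power = 235.6 kWh ÷ 248 h = 0.95 kW = 950 W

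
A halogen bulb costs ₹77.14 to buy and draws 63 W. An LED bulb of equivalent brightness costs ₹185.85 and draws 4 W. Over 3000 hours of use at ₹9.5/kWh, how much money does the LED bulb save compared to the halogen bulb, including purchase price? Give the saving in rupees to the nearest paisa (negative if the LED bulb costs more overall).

₹1572.79

halogen bulb: ₹77.14 + (63/1000) kW × 3000 h × ₹9.5 = ₹77.14 + ₹1795.5 = ₹1872.64
LED bulb: ₹185.85 + (4/1000) kW × 3000 h × ₹9.5 = ₹185.85 + ₹114 = ₹299.85
Saving = ₹1872.64 − ₹299.85 = ₹1572.79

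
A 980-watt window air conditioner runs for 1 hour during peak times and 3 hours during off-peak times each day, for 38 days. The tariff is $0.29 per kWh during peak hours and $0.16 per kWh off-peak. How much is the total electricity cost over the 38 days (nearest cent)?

Peak energy = 0.98 kW × 1 h × 38 = 37.24 kWh
Off-peak energy = 0.98 kW × 3 h × 38 = 111.72 kWh
Cost = 37.24 × $0.29 + 111.72 × $0.16 = $10.7996 + $17.8752 = $28.67

$28.67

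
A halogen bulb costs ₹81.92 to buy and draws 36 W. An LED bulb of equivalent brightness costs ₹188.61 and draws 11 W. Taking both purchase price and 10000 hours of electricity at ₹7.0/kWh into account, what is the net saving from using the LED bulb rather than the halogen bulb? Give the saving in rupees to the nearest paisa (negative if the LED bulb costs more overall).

₹1643.31

halogen bulb: ₹81.92 + (36/1000) kW × 10000 h × ₹7.0 = ₹81.92 + ₹2520 = ₹2601.92
LED bulb: ₹188.61 + (11/1000) kW × 10000 h × ₹7.0 = ₹188.61 + ₹770 = ₹958.61
Saving = ₹2601.92 − ₹958.61 = ₹1643.31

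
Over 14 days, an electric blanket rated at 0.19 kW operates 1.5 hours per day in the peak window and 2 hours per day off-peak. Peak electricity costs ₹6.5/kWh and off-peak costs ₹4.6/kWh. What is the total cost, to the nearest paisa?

Peak energy = 0.19 kW × 1.5 h × 14 = 3.99 kWh
Off-peak energy = 0.19 kW × 2 h × 14 = 5.32 kWh
Cost = 3.99 × ₹6.5 + 5.32 × ₹4.6 = ₹25.935 + ₹24.472 = ₹50.41

₹50.41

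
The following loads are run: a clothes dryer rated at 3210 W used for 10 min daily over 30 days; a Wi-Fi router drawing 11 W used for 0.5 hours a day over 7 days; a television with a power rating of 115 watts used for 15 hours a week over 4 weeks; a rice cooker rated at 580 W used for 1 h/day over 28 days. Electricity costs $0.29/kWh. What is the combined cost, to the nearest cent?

clothes dryer: Runtime = 10 min × 30 = 300 min = 5 h
clothes dryer: 3.21 kW × 5 h = 16.05 kWh
Wi-Fi router: Runtime = 0.5 h/day × 7 days = 3.5 h
Wi-Fi router: 0.011 kW × 3.5 h = 0.0385 kWh
television: Runtime = 15 h/week × 4 weeks = 60 h
television: 0.115 kW × 60 h = 6.9 kWh
rice cooker: Runtime = 1 h/day × 28 days = 28 h
rice cooker: 0.58 kW × 28 h = 16.24 kWh
Total energy = 39.2285 kWh
Cost = 39.2285 × $0.29 = $11.38

$11.38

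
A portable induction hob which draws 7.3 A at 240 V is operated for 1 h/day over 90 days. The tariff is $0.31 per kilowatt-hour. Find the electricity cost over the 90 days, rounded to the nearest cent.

$48.88

Power = 7.3 A × 240 V = 1752 W = 1.752 kW
Runtime = 1 h/day × 90 days = 90 h
Energy = 1.752 kW × 90 h = 157.68 kWh
Cost = 157.68 kWh × $0.31/kWh = $48.88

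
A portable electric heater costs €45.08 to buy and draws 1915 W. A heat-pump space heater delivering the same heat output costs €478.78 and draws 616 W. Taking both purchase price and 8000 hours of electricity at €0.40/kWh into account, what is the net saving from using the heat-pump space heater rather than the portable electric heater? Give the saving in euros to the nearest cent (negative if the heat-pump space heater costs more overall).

€3723.10

portable electric heater: €45.08 + (1915/1000) kW × 8000 h × €0.40 = €45.08 + €6128 = €6173.08
heat-pump space heater: €478.78 + (616/1000) kW × 8000 h × €0.40 = €478.78 + €1971.2 = €2449.98
Saving = €6173.08 − €2449.98 = €3723.1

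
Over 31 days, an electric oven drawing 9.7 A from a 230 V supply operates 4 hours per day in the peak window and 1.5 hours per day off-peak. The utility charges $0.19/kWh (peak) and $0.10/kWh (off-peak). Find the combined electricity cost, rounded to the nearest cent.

Power = 9.7 A × 230 V = 2231 W = 2.231 kW
Peak energy = 2.231 kW × 4 h × 31 = 276.644 kWh
Off-peak energy = 2.231 kW × 1.5 h × 31 = 103.7415 kWh
Cost = 276.644 × $0.19 + 103.7415 × $0.10 = $52.56236 + $10.37415 = $62.94

$62.94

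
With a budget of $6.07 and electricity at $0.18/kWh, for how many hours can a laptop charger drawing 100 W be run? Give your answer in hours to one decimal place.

337.2 h

Energy available = $6.07 ÷ $0.18/kWh = 33.7222 kWh
Hours = 33.7222 kWh ÷ 0.1 kW = 337.2 h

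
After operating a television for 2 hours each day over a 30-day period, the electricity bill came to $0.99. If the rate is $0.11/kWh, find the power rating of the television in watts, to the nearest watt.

Energy = $0.99 ÷ $0.11/kWh = 9 kWh
Runtime = 2 h/day × 30 days = 60 h
Power = 9 kWh ÷ 60 h = 0.15 kW = 150 W

150 W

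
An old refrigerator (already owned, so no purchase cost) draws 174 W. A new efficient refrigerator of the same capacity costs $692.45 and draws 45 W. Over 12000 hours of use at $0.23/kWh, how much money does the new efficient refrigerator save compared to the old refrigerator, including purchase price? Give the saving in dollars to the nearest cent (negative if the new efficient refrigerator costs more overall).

old refrigerator: $0.00 + (174/1000) kW × 12000 h × $0.23 = $0.00 + $480.24 = $480.24
new efficient refrigerator: $692.45 + (45/1000) kW × 12000 h × $0.23 = $692.45 + $124.2 = $816.65
Saving = $480.24 − $816.65 = −$336.41

-$336.41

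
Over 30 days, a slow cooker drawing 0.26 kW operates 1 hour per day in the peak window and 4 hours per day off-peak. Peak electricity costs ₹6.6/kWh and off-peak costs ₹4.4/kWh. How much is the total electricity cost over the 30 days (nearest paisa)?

Peak energy = 0.26 kW × 1 h × 30 = 7.8 kWh
Off-peak energy = 0.26 kW × 4 h × 30 = 31.2 kWh
Cost = 7.8 × ₹6.6 + 31.2 × ₹4.4 = ₹51.48 + ₹137.28 = ₹188.76

₹188.76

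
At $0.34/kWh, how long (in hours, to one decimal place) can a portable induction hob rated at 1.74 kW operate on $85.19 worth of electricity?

144.0 h

Energy available = $85.19 ÷ $0.34/kWh = 250.5588 kWh
Hours = 250.5588 kWh ÷ 1.74 kW = 144.0 h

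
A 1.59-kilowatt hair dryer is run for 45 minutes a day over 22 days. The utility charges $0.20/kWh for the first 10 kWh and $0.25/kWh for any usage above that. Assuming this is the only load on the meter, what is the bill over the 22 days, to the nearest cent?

Runtime = 45 min × 22 = 990 min = 16.5 h
Energy = 1.59 kW × 16.5 h = 26.235 kWh
Tier 1 (0–10 kWh): 10 × $0.20 = $2
Above 10 kWh: 16.235 × $0.25 = $4.05875
Bill = $6.06

$6.06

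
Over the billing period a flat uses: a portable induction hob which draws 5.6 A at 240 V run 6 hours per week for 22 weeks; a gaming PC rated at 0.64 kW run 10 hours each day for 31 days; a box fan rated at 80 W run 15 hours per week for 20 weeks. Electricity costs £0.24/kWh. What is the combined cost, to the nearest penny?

portable induction hob: Power = 5.6 A × 240 V = 1344 W = 1.344 kW
portable induction hob: Runtime = 6 h/week × 22 weeks = 132 h
portable induction hob: 1.344 kW × 132 h = 177.408 kWh
gaming PC: Runtime = 10 h/day × 31 days = 310 h
gaming PC: 0.64 kW × 310 h = 198.4 kWh
box fan: Runtime = 15 h/week × 20 weeks = 300 h
box fan: 0.08 kW × 300 h = 24 kWh
Total energy = 399.808 kWh
Cost = 399.808 × £0.24 = £95.95

£95.95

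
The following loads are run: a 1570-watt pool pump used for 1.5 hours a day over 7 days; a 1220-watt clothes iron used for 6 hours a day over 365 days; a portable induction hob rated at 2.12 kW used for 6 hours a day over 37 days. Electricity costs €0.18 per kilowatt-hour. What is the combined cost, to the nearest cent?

€568.61

pool pump: Runtime = 1.5 h/day × 7 days = 10.5 h
pool pump: 1.57 kW × 10.5 h = 16.485 kWh
clothes iron: Runtime = 6 h/day × 365 days = 2190 h
clothes iron: 1.22 kW × 2190 h = 2671.8 kWh
portable induction hob: Runtime = 6 h/day × 37 days = 222 h
portable induction hob: 2.12 kW × 222 h = 470.64 kWh
Total energy = 3158.925 kWh
Cost = 3158.925 × €0.18 = €568.61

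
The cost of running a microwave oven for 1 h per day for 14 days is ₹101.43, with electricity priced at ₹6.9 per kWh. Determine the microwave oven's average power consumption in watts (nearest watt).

Energy = ₹101.43 ÷ ₹6.9/kWh = 14.7 kWh
Runtime = 1 h/day × 14 days = 14 h
Power = 14.7 kWh ÷ 14 h = 1.05 kW = 1050 W

1050 W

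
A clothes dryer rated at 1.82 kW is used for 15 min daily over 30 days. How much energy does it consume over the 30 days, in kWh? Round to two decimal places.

Runtime = 15 min × 30 = 450 min = 7.5 h
Energy = 1.82 kW × 7.5 h = 13.65 kWh

13.65 kWh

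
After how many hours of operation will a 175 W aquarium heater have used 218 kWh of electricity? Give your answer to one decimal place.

1245.7 h

Hours = 218 kWh ÷ 0.175 kW = 1245.7 h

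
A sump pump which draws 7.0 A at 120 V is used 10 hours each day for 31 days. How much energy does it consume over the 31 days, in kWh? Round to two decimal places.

Power = 7.0 A × 120 V = 840 W = 0.84 kW
Runtime = 10 h/day × 31 days = 310 h
Energy = 0.84 kW × 310 h = 260.4 kWh

260.40 kWh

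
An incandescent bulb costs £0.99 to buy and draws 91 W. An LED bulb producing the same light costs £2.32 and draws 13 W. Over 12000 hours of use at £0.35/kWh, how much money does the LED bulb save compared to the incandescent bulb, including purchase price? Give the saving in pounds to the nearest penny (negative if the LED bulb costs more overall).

£326.27

incandescent bulb: £0.99 + (91/1000) kW × 12000 h × £0.35 = £0.99 + £382.2 = £383.19
LED bulb: £2.32 + (13/1000) kW × 12000 h × £0.35 = £2.32 + £54.6 = £56.92
Saving = £383.19 − £56.92 = £326.27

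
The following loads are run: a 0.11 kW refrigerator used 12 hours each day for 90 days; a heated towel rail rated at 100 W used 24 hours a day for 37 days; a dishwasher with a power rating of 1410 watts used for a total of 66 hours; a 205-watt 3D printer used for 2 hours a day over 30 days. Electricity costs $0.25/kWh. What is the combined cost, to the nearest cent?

$78.24

refrigerator: Runtime = 12 h/day × 90 days = 1080 h
refrigerator: 0.11 kW × 1080 h = 118.8 kWh
heated towel rail: Runtime = 24 h × 37 = 888 h
heated towel rail: 0.1 kW × 888 h = 88.8 kWh
dishwasher: 1.41 kW × 66 h = 93.06 kWh
3D printer: Runtime = 2 h/day × 30 days = 60 h
3D printer: 0.205 kW × 60 h = 12.3 kWh
Total energy = 312.96 kWh
Cost = 312.96 × $0.25 = $78.24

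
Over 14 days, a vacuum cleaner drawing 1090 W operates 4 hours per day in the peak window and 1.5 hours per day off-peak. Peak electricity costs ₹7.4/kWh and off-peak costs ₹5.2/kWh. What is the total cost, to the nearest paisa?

Peak energy = 1.09 kW × 4 h × 14 = 61.04 kWh
Off-peak energy = 1.09 kW × 1.5 h × 14 = 22.89 kWh
Cost = 61.04 × ₹7.4 + 22.89 × ₹5.2 = ₹451.696 + ₹119.028 = ₹570.72

₹570.72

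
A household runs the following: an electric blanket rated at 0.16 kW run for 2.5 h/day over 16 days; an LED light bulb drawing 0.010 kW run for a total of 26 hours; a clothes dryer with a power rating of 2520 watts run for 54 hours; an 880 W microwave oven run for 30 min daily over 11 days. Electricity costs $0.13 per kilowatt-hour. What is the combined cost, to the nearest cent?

electric blanket: Runtime = 2.5 h/day × 16 days = 40 h
electric blanket: 0.16 kW × 40 h = 6.4 kWh
LED light bulb: 0.01 kW × 26 h = 0.26 kWh
clothes dryer: 2.52 kW × 54 h = 136.08 kWh
microwave oven: Runtime = 30 min × 11 = 330 min = 5.5 h
microwave oven: 0.88 kW × 5.5 h = 4.84 kWh
Total energy = 147.58 kWh
Cost = 147.58 × $0.13 = $19.19

$19.19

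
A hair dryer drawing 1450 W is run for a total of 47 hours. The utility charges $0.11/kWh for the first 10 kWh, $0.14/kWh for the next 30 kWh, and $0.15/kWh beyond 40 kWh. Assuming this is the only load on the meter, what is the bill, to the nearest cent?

Energy = 1.45 kW × 47 h = 68.15 kWh
Tier 1 (0–10 kWh): 10 × $0.11 = $1.1
Tier 2 (10–40 kWh): 30 × $0.14 = $4.2
Above 40 kWh: 28.15 × $0.15 = $4.2225
Bill = $9.52

$9.52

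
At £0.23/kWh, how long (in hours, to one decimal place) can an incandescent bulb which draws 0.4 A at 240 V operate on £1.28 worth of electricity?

58.0 h

Power = 0.4 A × 240 V = 96 W = 0.096 kW
Energy available = £1.28 ÷ £0.23/kWh = 5.5652 kWh
Hours = 5.5652 kWh ÷ 0.096 kW = 58.0 h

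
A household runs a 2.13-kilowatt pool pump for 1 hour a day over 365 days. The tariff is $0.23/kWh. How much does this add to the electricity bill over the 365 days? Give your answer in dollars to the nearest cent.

$178.81

Runtime = 1 h/day × 365 days = 365 h
Energy = 2.13 kW × 365 h = 777.45 kWh
Cost = 777.45 kWh × $0.23/kWh = $178.81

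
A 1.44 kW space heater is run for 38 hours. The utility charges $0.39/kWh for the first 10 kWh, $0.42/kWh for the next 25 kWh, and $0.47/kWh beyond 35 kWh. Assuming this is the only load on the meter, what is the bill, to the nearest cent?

Energy = 1.44 kW × 38 h = 54.72 kWh
Tier 1 (0–10 kWh): 10 × $0.39 = $3.9
Tier 2 (10–35 kWh): 25 × $0.42 = $10.5
Above 35 kWh: 19.72 × $0.47 = $9.2684
Bill = $23.67

$23.67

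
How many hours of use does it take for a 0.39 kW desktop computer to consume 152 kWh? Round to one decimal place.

Hours = 152 kWh ÷ 0.39 kW = 389.7 h

389.7 h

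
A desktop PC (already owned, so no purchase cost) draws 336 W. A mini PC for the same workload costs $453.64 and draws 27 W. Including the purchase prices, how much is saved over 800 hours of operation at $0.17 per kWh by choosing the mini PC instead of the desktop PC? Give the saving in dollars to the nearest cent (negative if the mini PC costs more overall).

-$411.62

desktop PC: $0.00 + (336/1000) kW × 800 h × $0.17 = $0.00 + $45.696 = $45.696
mini PC: $453.64 + (27/1000) kW × 800 h × $0.17 = $453.64 + $3.672 = $457.312
Saving = $45.696 − $457.312 = −$411.616 → -$411.62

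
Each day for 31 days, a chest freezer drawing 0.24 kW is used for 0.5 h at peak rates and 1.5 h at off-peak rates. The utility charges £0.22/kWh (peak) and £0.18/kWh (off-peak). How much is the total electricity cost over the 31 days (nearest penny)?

Peak energy = 0.24 kW × 0.5 h × 31 = 3.72 kWh
Off-peak energy = 0.24 kW × 1.5 h × 31 = 11.16 kWh
Cost = 3.72 × £0.22 + 11.16 × £0.18 = £0.8184 + £2.0088 = £2.83

£2.83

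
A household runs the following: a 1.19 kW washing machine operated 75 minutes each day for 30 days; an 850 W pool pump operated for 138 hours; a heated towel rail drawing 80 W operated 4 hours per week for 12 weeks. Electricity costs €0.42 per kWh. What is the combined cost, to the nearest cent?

washing machine: Runtime = 75 min × 30 = 2250 min = 37.5 h
washing machine: 1.19 kW × 37.5 h = 44.625 kWh
pool pump: 0.85 kW × 138 h = 117.3 kWh
heated towel rail: Runtime = 4 h/week × 12 weeks = 48 h
heated towel rail: 0.08 kW × 48 h = 3.84 kWh
Total energy = 165.765 kWh
Cost = 165.765 × €0.42 = €69.62

€69.62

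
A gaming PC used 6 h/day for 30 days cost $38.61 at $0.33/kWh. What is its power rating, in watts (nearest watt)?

650 W

Energy = $38.61 ÷ $0.33/kWh = 117 kWh
Runtime = 6 h/day × 30 days = 180 h
Power = 117 kWh ÷ 180 h = 0.65 kW = 650 W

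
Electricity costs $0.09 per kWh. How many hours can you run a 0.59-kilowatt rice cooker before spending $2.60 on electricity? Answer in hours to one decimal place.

Energy available = $2.60 ÷ $0.09/kWh = 28.8889 kWh
Hours = 28.8889 kWh ÷ 0.59 kW = 49.0 h

49.0 h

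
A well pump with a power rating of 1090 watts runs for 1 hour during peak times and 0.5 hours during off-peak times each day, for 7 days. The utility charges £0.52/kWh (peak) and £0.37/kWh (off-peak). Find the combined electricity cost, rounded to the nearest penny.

£5.38

Peak energy = 1.09 kW × 1 h × 7 = 7.63 kWh
Off-peak energy = 1.09 kW × 0.5 h × 7 = 3.815 kWh
Cost = 7.63 × £0.52 + 3.815 × £0.37 = £3.9676 + £1.41155 = £5.38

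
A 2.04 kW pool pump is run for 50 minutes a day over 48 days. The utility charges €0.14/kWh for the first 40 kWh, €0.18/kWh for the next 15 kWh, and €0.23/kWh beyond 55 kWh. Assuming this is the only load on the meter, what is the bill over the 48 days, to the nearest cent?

€14.42

Runtime = 50 min × 48 = 2400 min = 40 h
Energy = 2.04 kW × 40 h = 81.6 kWh
Tier 1 (0–40 kWh): 40 × €0.14 = €5.6
Tier 2 (40–55 kWh): 15 × €0.18 = €2.7
Above 55 kWh: 26.6 × €0.23 = €6.118
Bill = €14.42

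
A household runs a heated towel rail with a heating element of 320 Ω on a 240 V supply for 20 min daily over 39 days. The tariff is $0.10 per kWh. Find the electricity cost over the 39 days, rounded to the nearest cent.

$0.23

Power = V²/R = 240²/320 = 180 W = 0.18 kW
Runtime = 20 min × 39 = 780 min = 13 h
Energy = 0.18 kW × 13 h = 2.34 kWh
Cost = 2.34 kWh × $0.10/kWh = $0.23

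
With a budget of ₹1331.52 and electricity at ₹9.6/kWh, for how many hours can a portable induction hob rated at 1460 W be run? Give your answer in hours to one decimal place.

95.0 h

Energy available = ₹1331.52 ÷ ₹9.6/kWh = 138.7 kWh
Hours = 138.7 kWh ÷ 1.46 kW = 95.0 h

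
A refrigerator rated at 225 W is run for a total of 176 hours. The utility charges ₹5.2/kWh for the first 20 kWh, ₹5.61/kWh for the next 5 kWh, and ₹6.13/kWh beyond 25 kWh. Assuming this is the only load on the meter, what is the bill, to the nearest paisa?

₹221.55

Energy = 0.225 kW × 176 h = 39.6 kWh
Tier 1 (0–20 kWh): 20 × ₹5.2 = ₹104
Tier 2 (20–25 kWh): 5 × ₹5.61 = ₹28.05
Above 25 kWh: 14.6 × ₹6.13 = ₹89.498
Bill = ₹221.55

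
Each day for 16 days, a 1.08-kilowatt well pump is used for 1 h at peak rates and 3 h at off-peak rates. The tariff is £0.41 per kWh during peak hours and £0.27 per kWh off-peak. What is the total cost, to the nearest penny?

Peak energy = 1.08 kW × 1 h × 16 = 17.28 kWh
Off-peak energy = 1.08 kW × 3 h × 16 = 51.84 kWh
Cost = 17.28 × £0.41 + 51.84 × £0.27 = £7.0848 + £13.9968 = £21.08

£21.08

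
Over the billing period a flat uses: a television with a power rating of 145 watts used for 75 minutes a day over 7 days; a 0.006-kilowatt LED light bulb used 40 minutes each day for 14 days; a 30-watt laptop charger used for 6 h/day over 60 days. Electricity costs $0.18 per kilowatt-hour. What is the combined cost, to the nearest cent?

television: Runtime = 75 min × 7 = 525 min = 8.75 h
television: 0.145 kW × 8.75 h = 1.26875 kWh
LED light bulb: Runtime = 40 min × 14 = 560 min = 9.333333… h
LED light bulb: 0.006 kW × 9.333333… h = 0.056 kWh
laptop charger: Runtime = 6 h/day × 60 days = 360 h
laptop charger: 0.03 kW × 360 h = 10.8 kWh
Total energy = 12.12475 kWh
Cost = 12.12475 × $0.18 = $2.18

$2.18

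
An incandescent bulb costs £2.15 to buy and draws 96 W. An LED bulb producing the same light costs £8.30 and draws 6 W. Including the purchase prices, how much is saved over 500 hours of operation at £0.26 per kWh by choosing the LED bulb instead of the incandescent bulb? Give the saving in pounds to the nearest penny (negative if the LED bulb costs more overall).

£5.55

incandescent bulb: £2.15 + (96/1000) kW × 500 h × £0.26 = £2.15 + £12.48 = £14.63
LED bulb: £8.30 + (6/1000) kW × 500 h × £0.26 = £8.30 + £0.78 = £9.08
Saving = £14.63 − £9.08 = £5.55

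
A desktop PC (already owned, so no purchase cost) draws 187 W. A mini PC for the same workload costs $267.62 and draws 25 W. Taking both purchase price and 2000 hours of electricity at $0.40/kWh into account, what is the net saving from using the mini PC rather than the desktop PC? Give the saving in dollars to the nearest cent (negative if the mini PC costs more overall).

desktop PC: $0.00 + (187/1000) kW × 2000 h × $0.40 = $0.00 + $149.6 = $149.6
mini PC: $267.62 + (25/1000) kW × 2000 h × $0.40 = $267.62 + $20 = $287.62
Saving = $149.6 − $287.62 = −$138.02

-$138.02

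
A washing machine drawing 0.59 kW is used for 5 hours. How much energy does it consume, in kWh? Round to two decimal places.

2.95 kWh

Energy = 0.59 kW × 5 h = 2.95 kWh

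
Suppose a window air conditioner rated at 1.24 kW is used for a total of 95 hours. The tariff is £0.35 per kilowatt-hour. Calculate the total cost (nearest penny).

£41.23

Energy = 1.24 kW × 95 h = 117.8 kWh
Cost = 117.8 kWh × £0.35/kWh = £41.23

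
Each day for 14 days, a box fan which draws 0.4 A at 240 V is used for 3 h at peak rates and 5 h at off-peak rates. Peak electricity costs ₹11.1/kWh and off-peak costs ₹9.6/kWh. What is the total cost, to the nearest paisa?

₹109.27

Power = 0.4 A × 240 V = 96 W = 0.096 kW
Peak energy = 0.096 kW × 3 h × 14 = 4.032 kWh
Off-peak energy = 0.096 kW × 5 h × 14 = 6.72 kWh
Cost = 4.032 × ₹11.1 + 6.72 × ₹9.6 = ₹44.7552 + ₹64.512 = ₹109.27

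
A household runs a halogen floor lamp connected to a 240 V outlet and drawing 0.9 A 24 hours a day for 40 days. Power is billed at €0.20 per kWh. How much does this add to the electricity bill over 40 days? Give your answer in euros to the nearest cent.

€41.47

Power = 0.9 A × 240 V = 216 W = 0.216 kW
Runtime = 24 h × 40 = 960 h
Energy = 0.216 kW × 960 h = 207.36 kWh
Cost = 207.36 kWh × €0.20/kWh = €41.47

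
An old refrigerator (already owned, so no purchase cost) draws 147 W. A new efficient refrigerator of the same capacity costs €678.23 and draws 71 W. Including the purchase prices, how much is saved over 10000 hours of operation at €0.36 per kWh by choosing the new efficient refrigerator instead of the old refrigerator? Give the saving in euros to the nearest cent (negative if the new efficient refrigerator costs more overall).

-€404.63

old refrigerator: €0.00 + (147/1000) kW × 10000 h × €0.36 = €0.00 + €529.2 = €529.2
new efficient refrigerator: €678.23 + (71/1000) kW × 10000 h × €0.36 = €678.23 + €255.6 = €933.83
Saving = €529.2 − €933.83 = −€404.63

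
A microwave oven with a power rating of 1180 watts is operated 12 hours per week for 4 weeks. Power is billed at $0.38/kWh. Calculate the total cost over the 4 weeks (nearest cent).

$21.52

Runtime = 12 h/week × 4 weeks = 48 h
Energy = 1.18 kW × 48 h = 56.64 kWh
Cost = 56.64 kWh × $0.38/kWh = $21.52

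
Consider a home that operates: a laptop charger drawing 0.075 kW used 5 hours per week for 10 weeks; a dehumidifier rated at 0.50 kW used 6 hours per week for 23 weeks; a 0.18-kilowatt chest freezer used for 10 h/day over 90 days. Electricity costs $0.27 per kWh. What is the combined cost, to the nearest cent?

laptop charger: Runtime = 5 h/week × 10 weeks = 50 h
laptop charger: 0.075 kW × 50 h = 3.75 kWh
dehumidifier: Runtime = 6 h/week × 23 weeks = 138 h
dehumidifier: 0.5 kW × 138 h = 69 kWh
chest freezer: Runtime = 10 h/day × 90 days = 900 h
chest freezer: 0.18 kW × 900 h = 162 kWh
Total energy = 234.75 kWh
Cost = 234.75 × $0.27 = $63.38

$63.38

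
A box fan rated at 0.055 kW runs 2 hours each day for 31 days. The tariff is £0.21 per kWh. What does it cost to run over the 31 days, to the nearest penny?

Runtime = 2 h/day × 31 days = 62 h
Energy = 0.055 kW × 62 h = 3.41 kWh
Cost = 3.41 kWh × £0.21/kWh = £0.72

£0.72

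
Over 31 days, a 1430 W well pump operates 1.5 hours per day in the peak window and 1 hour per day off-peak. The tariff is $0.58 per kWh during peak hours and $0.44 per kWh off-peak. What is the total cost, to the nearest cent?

$58.07

Peak energy = 1.43 kW × 1.5 h × 31 = 66.495 kWh
Off-peak energy = 1.43 kW × 1 h × 31 = 44.33 kWh
Cost = 66.495 × $0.58 + 44.33 × $0.44 = $38.5671 + $19.5052 = $58.07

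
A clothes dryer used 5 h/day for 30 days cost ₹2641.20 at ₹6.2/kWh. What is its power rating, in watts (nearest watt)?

2840 W

Energy = ₹2641.20 ÷ ₹6.2/kWh = 426 kWh
Runtime = 5 h/day × 30 days = 150 h
Power = 426 kWh ÷ 150 h = 2.84 kW = 2840 W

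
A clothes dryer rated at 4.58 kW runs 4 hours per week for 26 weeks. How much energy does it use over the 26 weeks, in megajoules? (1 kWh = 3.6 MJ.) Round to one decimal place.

1714.8 MJ

Runtime = 4 h/week × 26 weeks = 104 h
Energy = 4.58 kW × 104 h = 476.32 kWh
= 476.32 × 3.6 MJ = 1714.8 MJ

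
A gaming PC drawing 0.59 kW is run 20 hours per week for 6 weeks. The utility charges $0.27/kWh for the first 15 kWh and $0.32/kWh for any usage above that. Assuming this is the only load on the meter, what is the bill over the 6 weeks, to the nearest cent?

Runtime = 20 h/week × 6 weeks = 120 h
Energy = 0.59 kW × 120 h = 70.8 kWh
Tier 1 (0–15 kWh): 15 × $0.27 = $4.05
Above 15 kWh: 55.8 × $0.32 = $17.856
Bill = $21.91

$21.91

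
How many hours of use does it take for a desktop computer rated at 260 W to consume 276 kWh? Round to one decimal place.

Hours = 276 kWh ÷ 0.26 kW = 1061.5 h

1061.5 h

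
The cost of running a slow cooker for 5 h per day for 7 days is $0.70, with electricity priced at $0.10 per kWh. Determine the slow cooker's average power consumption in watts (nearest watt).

200 W

Energy = $0.70 ÷ $0.10/kWh = 7 kWh
Runtime = 5 h/day × 7 days = 35 h
Power = 7 kWh ÷ 35 h = 0.2 kW = 200 W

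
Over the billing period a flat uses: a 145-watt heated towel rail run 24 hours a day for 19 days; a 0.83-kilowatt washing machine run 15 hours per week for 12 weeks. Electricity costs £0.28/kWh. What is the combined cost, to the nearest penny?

£60.35

heated towel rail: Runtime = 24 h × 19 = 456 h
heated towel rail: 0.145 kW × 456 h = 66.12 kWh
washing machine: Runtime = 15 h/week × 12 weeks = 180 h
washing machine: 0.83 kW × 180 h = 149.4 kWh
Total energy = 215.52 kWh
Cost = 215.52 × £0.28 = £60.35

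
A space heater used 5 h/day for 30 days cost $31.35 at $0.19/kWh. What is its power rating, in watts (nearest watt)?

1100 W

Energy = $31.35 ÷ $0.19/kWh = 165 kWh
Runtime = 5 h/day × 30 days = 150 h
Power = 165 kWh ÷ 150 h = 1.1 kW = 1100 W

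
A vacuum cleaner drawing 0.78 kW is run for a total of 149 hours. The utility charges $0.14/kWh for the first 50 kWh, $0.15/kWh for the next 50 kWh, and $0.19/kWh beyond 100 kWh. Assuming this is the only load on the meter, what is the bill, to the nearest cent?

$17.58

Energy = 0.78 kW × 149 h = 116.22 kWh
Tier 1 (0–50 kWh): 50 × $0.14 = $7
Tier 2 (50–100 kWh): 50 × $0.15 = $7.5
Above 100 kWh: 16.22 × $0.19 = $3.0818
Bill = $17.58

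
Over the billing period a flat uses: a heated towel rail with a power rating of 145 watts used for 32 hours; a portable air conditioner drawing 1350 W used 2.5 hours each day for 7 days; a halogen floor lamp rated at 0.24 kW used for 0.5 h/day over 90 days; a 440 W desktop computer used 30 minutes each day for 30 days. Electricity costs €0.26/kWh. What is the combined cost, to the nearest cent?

€11.87

heated towel rail: 0.145 kW × 32 h = 4.64 kWh
portable air conditioner: Runtime = 2.5 h/day × 7 days = 17.5 h
portable air conditioner: 1.35 kW × 17.5 h = 23.625 kWh
halogen floor lamp: Runtime = 0.5 h/day × 90 days = 45 h
halogen floor lamp: 0.24 kW × 45 h = 10.8 kWh
desktop computer: Runtime = 30 min × 30 = 900 min = 15 h
desktop computer: 0.44 kW × 15 h = 6.6 kWh
Total energy = 45.665 kWh
Cost = 45.665 × €0.26 = €11.87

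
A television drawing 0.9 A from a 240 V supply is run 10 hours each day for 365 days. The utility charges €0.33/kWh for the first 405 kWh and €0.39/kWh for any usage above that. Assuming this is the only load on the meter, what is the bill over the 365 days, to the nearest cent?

€283.18

Power = 0.9 A × 240 V = 216 W = 0.216 kW
Runtime = 10 h/day × 365 days = 3650 h
Energy = 0.216 kW × 3650 h = 788.4 kWh
Tier 1 (0–405 kWh): 405 × €0.33 = €133.65
Above 405 kWh: 383.4 × €0.39 = €149.526
Bill = €283.18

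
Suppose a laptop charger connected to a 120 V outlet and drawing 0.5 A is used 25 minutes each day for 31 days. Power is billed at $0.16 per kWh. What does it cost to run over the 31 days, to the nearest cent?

$0.12

Power = 0.5 A × 120 V = 60 W = 0.06 kW
Runtime = 25 min × 31 = 775 min = 12.916666… h
Energy = 0.06 kW × 12.916666… h = 0.775 kWh
Cost = 0.775 kWh × $0.16/kWh = $0.12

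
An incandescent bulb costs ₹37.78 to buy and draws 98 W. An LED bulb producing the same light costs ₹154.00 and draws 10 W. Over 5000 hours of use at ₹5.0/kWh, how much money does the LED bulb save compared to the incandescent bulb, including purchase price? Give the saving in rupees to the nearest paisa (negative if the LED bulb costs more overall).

₹2083.78

incandescent bulb: ₹37.78 + (98/1000) kW × 5000 h × ₹5.0 = ₹37.78 + ₹2450 = ₹2487.78
LED bulb: ₹154.00 + (10/1000) kW × 5000 h × ₹5.0 = ₹154.00 + ₹250 = ₹404
Saving = ₹2487.78 − ₹404 = ₹2083.78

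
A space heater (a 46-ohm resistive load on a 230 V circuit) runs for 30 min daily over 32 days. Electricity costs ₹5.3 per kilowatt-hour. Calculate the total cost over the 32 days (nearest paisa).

₹97.52

Power = V²/R = 230²/46 = 1150 W = 1.15 kW
Runtime = 30 min × 32 = 960 min = 16 h
Energy = 1.15 kW × 16 h = 18.4 kWh
Cost = 18.4 kWh × ₹5.3/kWh = ₹97.52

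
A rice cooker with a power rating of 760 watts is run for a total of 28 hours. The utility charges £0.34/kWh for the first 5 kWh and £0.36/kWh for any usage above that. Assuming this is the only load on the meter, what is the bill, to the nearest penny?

Energy = 0.76 kW × 28 h = 21.28 kWh
Tier 1 (0–5 kWh): 5 × £0.34 = £1.7
Above 5 kWh: 16.28 × £0.36 = £5.8608
Bill = £7.56

£7.56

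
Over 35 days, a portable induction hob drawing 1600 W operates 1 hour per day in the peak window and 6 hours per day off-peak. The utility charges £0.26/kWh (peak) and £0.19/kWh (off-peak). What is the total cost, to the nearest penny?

£78.40

Peak energy = 1.6 kW × 1 h × 35 = 56 kWh
Off-peak energy = 1.6 kW × 6 h × 35 = 336 kWh
Cost = 56 × £0.26 + 336 × £0.19 = £14.56 + £63.84 = £78.40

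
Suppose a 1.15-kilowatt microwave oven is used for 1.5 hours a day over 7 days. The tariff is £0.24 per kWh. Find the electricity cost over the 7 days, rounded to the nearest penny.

Runtime = 1.5 h/day × 7 days = 10.5 h
Energy = 1.15 kW × 10.5 h = 12.075 kWh
Cost = 12.075 kWh × £0.24/kWh = £2.90

£2.90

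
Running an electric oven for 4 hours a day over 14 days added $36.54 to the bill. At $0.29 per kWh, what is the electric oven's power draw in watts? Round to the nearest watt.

2250 W

Energy = $36.54 ÷ $0.29/kWh = 126 kWh
Runtime = 4 h/day × 14 days = 56 h
Power = 126 kWh ÷ 56 h = 2.25 kW = 2250 W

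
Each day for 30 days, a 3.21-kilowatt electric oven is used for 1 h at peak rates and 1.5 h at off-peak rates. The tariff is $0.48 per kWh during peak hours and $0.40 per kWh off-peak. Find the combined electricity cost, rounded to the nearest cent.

$104.00

Peak energy = 3.21 kW × 1 h × 30 = 96.3 kWh
Off-peak energy = 3.21 kW × 1.5 h × 30 = 144.45 kWh
Cost = 96.3 × $0.48 + 144.45 × $0.40 = $46.224 + $57.78 = $104.00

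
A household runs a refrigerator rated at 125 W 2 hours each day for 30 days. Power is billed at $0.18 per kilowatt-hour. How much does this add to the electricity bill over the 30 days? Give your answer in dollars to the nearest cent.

Runtime = 2 h/day × 30 days = 60 h
Energy = 0.125 kW × 60 h = 7.5 kWh
Cost = 7.5 kWh × $0.18/kWh = $1.35

$1.35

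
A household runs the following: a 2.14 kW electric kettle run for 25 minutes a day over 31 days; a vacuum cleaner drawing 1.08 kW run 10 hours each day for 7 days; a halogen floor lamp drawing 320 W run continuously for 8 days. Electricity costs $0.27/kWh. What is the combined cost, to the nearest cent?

electric kettle: Runtime = 25 min × 31 = 775 min = 12.916666… h
electric kettle: 2.14 kW × 12.916666… h = 27.641666… kWh
vacuum cleaner: Runtime = 10 h/day × 7 days = 70 h
vacuum cleaner: 1.08 kW × 70 h = 75.6 kWh
halogen floor lamp: Runtime = 24 h × 8 = 192 h
halogen floor lamp: 0.32 kW × 192 h = 61.44 kWh
Total energy = 164.681666… kWh
Cost = 164.681666… × $0.27 = $44.46

$44.46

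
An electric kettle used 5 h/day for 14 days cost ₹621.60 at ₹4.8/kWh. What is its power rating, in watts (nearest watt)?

1850 W

Energy = ₹621.60 ÷ ₹4.8/kWh = 129.5 kWh
Runtime = 5 h/day × 14 days = 70 h
Power = 129.5 kWh ÷ 70 h = 1.85 kW = 1850 W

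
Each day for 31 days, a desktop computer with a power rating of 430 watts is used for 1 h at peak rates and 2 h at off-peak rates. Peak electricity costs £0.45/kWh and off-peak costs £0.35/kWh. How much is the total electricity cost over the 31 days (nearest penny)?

£15.33

Peak energy = 0.43 kW × 1 h × 31 = 13.33 kWh
Off-peak energy = 0.43 kW × 2 h × 31 = 26.66 kWh
Cost = 13.33 × £0.45 + 26.66 × £0.35 = £5.9985 + £9.331 = £15.33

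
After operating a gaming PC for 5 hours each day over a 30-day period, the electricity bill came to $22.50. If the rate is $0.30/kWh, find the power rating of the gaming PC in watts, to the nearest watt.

500 W

Energy = $22.50 ÷ $0.30/kWh = 75 kWh
Runtime = 5 h/day × 30 days = 150 h
Power = 75 kWh ÷ 150 h = 0.5 kW = 500 W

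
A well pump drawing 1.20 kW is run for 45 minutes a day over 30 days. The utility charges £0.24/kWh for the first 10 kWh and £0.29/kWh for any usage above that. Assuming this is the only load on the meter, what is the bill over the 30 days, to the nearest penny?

£7.33

Runtime = 45 min × 30 = 1350 min = 22.5 h
Energy = 1.2 kW × 22.5 h = 27 kWh
Tier 1 (0–10 kWh): 10 × £0.24 = £2.4
Above 10 kWh: 17 × £0.29 = £4.93
Bill = £7.33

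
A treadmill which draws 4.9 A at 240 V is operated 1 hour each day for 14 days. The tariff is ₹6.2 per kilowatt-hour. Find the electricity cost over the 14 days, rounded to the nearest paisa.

Power = 4.9 A × 240 V = 1176 W = 1.176 kW
Runtime = 1 h/day × 14 days = 14 h
Energy = 1.176 kW × 14 h = 16.464 kWh
Cost = 16.464 kWh × ₹6.2/kWh = ₹102.08

₹102.08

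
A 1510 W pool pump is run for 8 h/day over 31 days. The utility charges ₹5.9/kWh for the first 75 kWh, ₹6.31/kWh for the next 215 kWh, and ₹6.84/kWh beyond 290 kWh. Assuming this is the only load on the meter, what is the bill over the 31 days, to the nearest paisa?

₹2376.99

Runtime = 8 h/day × 31 days = 248 h
Energy = 1.51 kW × 248 h = 374.48 kWh
Tier 1 (0–75 kWh): 75 × ₹5.9 = ₹442.5
Tier 2 (75–290 kWh): 215 × ₹6.31 = ₹1356.65
Above 290 kWh: 84.48 × ₹6.84 = ₹577.8432
Bill = ₹2376.99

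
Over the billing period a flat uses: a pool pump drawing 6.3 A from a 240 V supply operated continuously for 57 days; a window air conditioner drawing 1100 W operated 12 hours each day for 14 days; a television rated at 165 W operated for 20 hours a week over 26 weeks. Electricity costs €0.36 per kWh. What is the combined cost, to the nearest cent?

€842.05

pool pump: Power = 6.3 A × 240 V = 1512 W = 1.512 kW
pool pump: Runtime = 24 h × 57 = 1368 h
pool pump: 1.512 kW × 1368 h = 2068.416 kWh
window air conditioner: Runtime = 12 h/day × 14 days = 168 h
window air conditioner: 1.1 kW × 168 h = 184.8 kWh
television: Runtime = 20 h/week × 26 weeks = 520 h
television: 0.165 kW × 520 h = 85.8 kWh
Total energy = 2339.016 kWh
Cost = 2339.016 × €0.36 = €842.05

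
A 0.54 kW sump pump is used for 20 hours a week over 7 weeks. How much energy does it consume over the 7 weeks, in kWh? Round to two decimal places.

75.60 kWh

Runtime = 20 h/week × 7 weeks = 140 h
Energy = 0.54 kW × 140 h = 75.6 kWh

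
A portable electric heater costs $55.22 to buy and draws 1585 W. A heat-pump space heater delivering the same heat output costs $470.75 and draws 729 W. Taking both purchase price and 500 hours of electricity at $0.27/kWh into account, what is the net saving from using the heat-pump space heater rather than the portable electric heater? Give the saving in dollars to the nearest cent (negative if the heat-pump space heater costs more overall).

-$299.97

portable electric heater: $55.22 + (1585/1000) kW × 500 h × $0.27 = $55.22 + $213.975 = $269.195
heat-pump space heater: $470.75 + (729/1000) kW × 500 h × $0.27 = $470.75 + $98.415 = $569.165
Saving = $269.195 − $569.165 = −$299.97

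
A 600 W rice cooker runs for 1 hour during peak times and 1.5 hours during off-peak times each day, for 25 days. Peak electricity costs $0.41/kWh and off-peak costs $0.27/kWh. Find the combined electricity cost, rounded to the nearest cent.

$12.23

Peak energy = 0.6 kW × 1 h × 25 = 15 kWh
Off-peak energy = 0.6 kW × 1.5 h × 25 = 22.5 kWh
Cost = 15 × $0.41 + 22.5 × $0.27 = $6.15 + $6.075 = $12.23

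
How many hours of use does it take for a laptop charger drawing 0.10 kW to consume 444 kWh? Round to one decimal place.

4440.0 h

Hours = 444 kWh ÷ 0.1 kW = 4440.0 h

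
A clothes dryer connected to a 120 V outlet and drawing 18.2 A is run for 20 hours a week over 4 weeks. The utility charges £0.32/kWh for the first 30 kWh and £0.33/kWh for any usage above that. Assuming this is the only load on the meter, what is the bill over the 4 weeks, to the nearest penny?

Power = 18.2 A × 120 V = 2184 W = 2.184 kW
Runtime = 20 h/week × 4 weeks = 80 h
Energy = 2.184 kW × 80 h = 174.72 kWh
Tier 1 (0–30 kWh): 30 × £0.32 = £9.6
Above 30 kWh: 144.72 × £0.33 = £47.7576
Bill = £57.36

£57.36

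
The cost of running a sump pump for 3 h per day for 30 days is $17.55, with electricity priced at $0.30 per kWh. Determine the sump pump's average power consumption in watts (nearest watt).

Energy = $17.55 ÷ $0.30/kWh = 58.5 kWh
Runtime = 3 h/day × 30 days = 90 h
Power = 58.5 kWh ÷ 90 h = 0.65 kW = 650 W

650 W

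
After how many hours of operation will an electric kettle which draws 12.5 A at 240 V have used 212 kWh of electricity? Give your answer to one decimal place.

70.7 h

Power = 12.5 A × 240 V = 3000 W = 3 kW
Hours = 212 kWh ÷ 3 kW = 70.7 h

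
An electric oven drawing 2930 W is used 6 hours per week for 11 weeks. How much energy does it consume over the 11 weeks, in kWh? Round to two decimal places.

Runtime = 6 h/week × 11 weeks = 66 h
Energy = 2.93 kW × 66 h = 193.38 kWh

193.38 kWh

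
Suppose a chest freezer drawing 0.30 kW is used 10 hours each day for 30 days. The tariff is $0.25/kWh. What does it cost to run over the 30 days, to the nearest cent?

$22.50

Runtime = 10 h/day × 30 days = 300 h
Energy = 0.3 kW × 300 h = 90 kWh
Cost = 90 kWh × $0.25/kWh = $22.50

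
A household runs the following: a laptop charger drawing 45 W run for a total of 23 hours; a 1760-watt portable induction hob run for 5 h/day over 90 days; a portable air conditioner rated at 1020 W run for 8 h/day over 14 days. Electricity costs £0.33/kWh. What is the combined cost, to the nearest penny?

£299.40

laptop charger: 0.045 kW × 23 h = 1.035 kWh
portable induction hob: Runtime = 5 h/day × 90 days = 450 h
portable induction hob: 1.76 kW × 450 h = 792 kWh
portable air conditioner: Runtime = 8 h/day × 14 days = 112 h
portable air conditioner: 1.02 kW × 112 h = 114.24 kWh
Total energy = 907.275 kWh
Cost = 907.275 × £0.33 = £299.40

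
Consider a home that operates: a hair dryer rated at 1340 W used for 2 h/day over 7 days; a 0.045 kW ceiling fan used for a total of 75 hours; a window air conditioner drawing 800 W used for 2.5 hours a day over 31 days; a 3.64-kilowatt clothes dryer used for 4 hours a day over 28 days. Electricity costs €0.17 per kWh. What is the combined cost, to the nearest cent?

hair dryer: Runtime = 2 h/day × 7 days = 14 h
hair dryer: 1.34 kW × 14 h = 18.76 kWh
ceiling fan: 0.045 kW × 75 h = 3.375 kWh
window air conditioner: Runtime = 2.5 h/day × 31 days = 77.5 h
window air conditioner: 0.8 kW × 77.5 h = 62 kWh
clothes dryer: Runtime = 4 h/day × 28 days = 112 h
clothes dryer: 3.64 kW × 112 h = 407.68 kWh
Total energy = 491.815 kWh
Cost = 491.815 × €0.17 = €83.61

€83.61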